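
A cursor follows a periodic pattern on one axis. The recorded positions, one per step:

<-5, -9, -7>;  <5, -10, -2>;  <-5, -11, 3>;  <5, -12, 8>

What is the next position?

The first coordinate repeats the cycle [-5, 5] with period 2; step 4 mod 2 = 0, giving -5.
The second coordinate changes by -1 each step, so at step 4 it is -9 + 4·(-1) = -13.
The third coordinate changes by +5 each step, so at step 4 it is -7 + 4·(5) = 13.

<-5, -13, 13>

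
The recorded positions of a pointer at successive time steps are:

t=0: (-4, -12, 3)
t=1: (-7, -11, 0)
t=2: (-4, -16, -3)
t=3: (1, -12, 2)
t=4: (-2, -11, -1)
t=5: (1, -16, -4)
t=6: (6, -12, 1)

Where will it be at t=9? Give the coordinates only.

The moves between consecutive positions are (-3, +1, -3), (+3, -5, -3), (+5, +4, +5), (-3, +1, -3), (+3, -5, -3), (+5, +4, +5); they repeat the 3-cycle [(-3, +1, -3), (+3, -5, -3), (+5, +4, +5)].
step 7: apply (-3, +1, -3) → (3, -11, -2)
step 8: apply (+3, -5, -3) → (6, -16, -5)
step 9: apply (+5, +4, +5) → (11, -12, 0)

(11, -12, 0)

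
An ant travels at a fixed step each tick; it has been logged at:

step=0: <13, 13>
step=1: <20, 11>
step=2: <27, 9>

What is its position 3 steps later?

The position changes by <+7, -2> every step.
step 3: <27, 9> + <+7, -2> → <34, 7>
step 4: <34, 7> + <+7, -2> → <41, 5>
step 5: <41, 5> + <+7, -2> → <48, 3>

<48, 3>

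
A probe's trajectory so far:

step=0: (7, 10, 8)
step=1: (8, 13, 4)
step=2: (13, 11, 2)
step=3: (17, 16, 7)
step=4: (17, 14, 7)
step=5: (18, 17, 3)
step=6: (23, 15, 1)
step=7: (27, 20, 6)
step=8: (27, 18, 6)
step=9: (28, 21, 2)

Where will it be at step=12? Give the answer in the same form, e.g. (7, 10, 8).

(37, 22, 5)

Differencing gives (+1, +3, -4), (+5, -2, -2), (+4, +5, +5), (+0, -2, +0), (+1, +3, -4), (+5, -2, -2), (+4, +5, +5), (+0, -2, +0), (+1, +3, -4). This is the pattern (+1, +3, -4), (+5, -2, -2), (+4, +5, +5), (+0, -2, +0) repeated.
step 10: apply (+5, -2, -2) → (33, 19, 0)
step 11: apply (+4, +5, +5) → (37, 24, 5)
step 12: apply (+0, -2, +0) → (37, 22, 5)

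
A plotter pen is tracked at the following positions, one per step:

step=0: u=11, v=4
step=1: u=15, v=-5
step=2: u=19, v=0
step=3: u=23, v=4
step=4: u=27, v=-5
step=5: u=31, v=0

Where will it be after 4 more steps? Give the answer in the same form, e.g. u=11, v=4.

u=47, v=4

The u coordinate changes by +4 each step, so at step 9 it is 11 + 9·(4) = 47.
The v coordinate repeats the cycle [4, -5, 0] with period 3; step 9 mod 3 = 0, giving 4.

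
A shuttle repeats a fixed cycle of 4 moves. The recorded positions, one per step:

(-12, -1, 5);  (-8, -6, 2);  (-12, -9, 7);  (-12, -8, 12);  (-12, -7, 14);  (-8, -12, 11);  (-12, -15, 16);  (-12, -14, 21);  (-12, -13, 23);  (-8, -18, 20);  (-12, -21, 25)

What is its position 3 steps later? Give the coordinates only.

(-8, -24, 29)

Step-to-step displacements: (+4, -5, -3), (-4, -3, +5), (+0, +1, +5), (+0, +1, +2), (+4, -5, -3), (-4, -3, +5), (+0, +1, +5), (+0, +1, +2), (+4, -5, -3), (-4, -3, +5) — a repeating cycle of length 4.
step 11: apply (+0, +1, +5) → (-12, -20, 30)
step 12: apply (+0, +1, +2) → (-12, -19, 32)
step 13: apply (+4, -5, -3) → (-8, -24, 29)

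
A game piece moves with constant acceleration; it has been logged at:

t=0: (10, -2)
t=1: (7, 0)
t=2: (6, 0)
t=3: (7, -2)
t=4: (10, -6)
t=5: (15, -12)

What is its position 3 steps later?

Successive displacements: (-3, +2), (-1, +0), (+1, -2), (+3, -4), (+5, -6) — each changes by (+2, -2).
step 6: (15, -12) + (+7, -8) → (22, -20)
step 7: (22, -20) + (+9, -10) → (31, -30)
step 8: (31, -30) + (+11, -12) → (42, -42)

(42, -42)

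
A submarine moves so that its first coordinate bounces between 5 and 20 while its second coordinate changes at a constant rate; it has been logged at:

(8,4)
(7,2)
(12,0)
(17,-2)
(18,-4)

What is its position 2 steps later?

(8,-8)

The first coordinate travels 5 per step and bounces off the walls at 5 and 20.
  step 5: 18 → 13
  step 6: 13 → 8
The second coordinate changes by -2 each step: at step 6 it is -8.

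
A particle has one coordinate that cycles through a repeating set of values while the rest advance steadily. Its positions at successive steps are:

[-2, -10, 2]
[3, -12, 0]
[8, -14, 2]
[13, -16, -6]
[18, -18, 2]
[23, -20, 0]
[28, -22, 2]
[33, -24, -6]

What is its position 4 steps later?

[53, -32, -6]

The first coordinate changes by +5 each step, so at step 11 it is -2 + 11·(5) = 53.
The second coordinate changes by -2 each step, so at step 11 it is -10 + 11·(-2) = -32.
The third coordinate repeats the cycle [2, 0, 2, -6] with period 4; step 11 mod 4 = 3, giving -6.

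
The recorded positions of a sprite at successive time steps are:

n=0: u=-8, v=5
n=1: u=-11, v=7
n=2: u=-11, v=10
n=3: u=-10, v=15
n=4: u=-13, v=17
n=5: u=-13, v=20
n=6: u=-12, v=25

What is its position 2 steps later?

u=-15, v=30

Step-to-step displacements: (-3, +2), (+0, +3), (+1, +5), (-3, +2), (+0, +3), (+1, +5) — a repeating cycle of length 3.
step 7: apply (-3, +2) → u=-15, v=27
step 8: apply (+0, +3) → u=-15, v=30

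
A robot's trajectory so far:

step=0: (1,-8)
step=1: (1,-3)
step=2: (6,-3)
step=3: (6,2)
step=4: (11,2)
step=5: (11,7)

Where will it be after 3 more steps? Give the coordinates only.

The moves between consecutive positions are (+0,+5), (+5,+0), (+0,+5), (+5,+0), (+0,+5); they repeat the 2-cycle [(+0,+5), (+5,+0)].
step 6: apply (+5,+0) → (16,7)
step 7: apply (+0,+5) → (16,12)
step 8: apply (+5,+0) → (21,12)

(21,12)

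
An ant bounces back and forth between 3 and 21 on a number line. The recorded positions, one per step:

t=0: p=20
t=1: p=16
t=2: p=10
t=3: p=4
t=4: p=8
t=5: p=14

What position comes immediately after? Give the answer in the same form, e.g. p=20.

p=20

The value travels 6 per step and bounces off the walls at 3 and 21.
  step 6: 14 → 20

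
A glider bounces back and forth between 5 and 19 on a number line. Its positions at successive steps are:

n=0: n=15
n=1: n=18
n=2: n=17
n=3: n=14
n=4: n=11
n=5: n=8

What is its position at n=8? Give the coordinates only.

n=11

The value travels 3 per step and bounces off the walls at 5 and 19.
  step 6: 8 → 5
  step 7: 5 → 8
  step 8: 8 → 11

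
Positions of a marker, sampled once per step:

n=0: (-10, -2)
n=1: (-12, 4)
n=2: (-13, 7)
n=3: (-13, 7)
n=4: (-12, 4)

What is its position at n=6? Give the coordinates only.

First differences are (-2, +6), (-1, +3), (+0, +0), (+1, -3); their common second difference is (+1, -3) (constant acceleration).
step 5: (-12, 4) + (+2, -6) → (-10, -2)
step 6: (-10, -2) + (+3, -9) → (-7, -11)

(-7, -11)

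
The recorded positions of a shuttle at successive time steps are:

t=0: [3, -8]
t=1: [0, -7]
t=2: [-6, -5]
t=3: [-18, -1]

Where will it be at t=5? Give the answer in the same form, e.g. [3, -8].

[-90, 23]

The jumps are [-3, +1], [-6, +2], [-12, +4] — a geometric progression with ratio 2.
step 4: [-18, -1] + [-24, +8] → [-42, 7]
step 5: [-42, 7] + [-48, +16] → [-90, 23]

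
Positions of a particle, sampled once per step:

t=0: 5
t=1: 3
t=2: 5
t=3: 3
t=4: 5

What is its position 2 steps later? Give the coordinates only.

Consecutive displacements -2, +2, -2, +2 scale by a factor of -1 each step.
step 5: 5 − 2 → 3
step 6: 3 + 2 → 5

5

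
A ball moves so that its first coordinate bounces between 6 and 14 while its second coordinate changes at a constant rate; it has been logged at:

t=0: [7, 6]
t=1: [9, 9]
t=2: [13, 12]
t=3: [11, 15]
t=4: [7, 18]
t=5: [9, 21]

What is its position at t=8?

[7, 30]

The first coordinate travels 4 per step and bounces off the walls at 6 and 14.
  step 6: 9 → 13
  step 7: 13 → 11
  step 8: 11 → 7
The second coordinate changes by +3 each step: at step 8 it is 30.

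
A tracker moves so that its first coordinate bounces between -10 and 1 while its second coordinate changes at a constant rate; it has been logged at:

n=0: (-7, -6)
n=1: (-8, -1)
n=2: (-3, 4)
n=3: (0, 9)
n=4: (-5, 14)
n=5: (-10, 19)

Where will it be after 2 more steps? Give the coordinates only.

(0, 29)

The first coordinate reflects between -10 and 1, moving 5 per step.
  step 6: -10 → -5
  step 7: -5 → 0
The second coordinate changes by +5 each step: at step 7 it is 29.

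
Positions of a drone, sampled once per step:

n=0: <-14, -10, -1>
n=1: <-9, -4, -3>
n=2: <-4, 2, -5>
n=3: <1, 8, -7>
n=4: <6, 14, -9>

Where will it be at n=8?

Each step adds <+5, +6, -2> to the position.
step 5: <6, 14, -9> + <+5, +6, -2> → <11, 20, -11>
step 6: <11, 20, -11> + <+5, +6, -2> → <16, 26, -13>
step 7: <16, 26, -13> + <+5, +6, -2> → <21, 32, -15>
step 8: <21, 32, -15> + <+5, +6, -2> → <26, 38, -17>

<26, 38, -17>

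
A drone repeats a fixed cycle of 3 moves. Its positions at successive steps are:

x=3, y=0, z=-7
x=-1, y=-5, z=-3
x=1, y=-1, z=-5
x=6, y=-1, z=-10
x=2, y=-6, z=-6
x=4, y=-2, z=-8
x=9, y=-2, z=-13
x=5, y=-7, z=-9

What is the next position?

x=7, y=-3, z=-11

Step-to-step displacements: (-4,-5,+4), (+2,+4,-2), (+5,+0,-5), (-4,-5,+4), (+2,+4,-2), (+5,+0,-5), (-4,-5,+4) — a repeating cycle of length 3.
step 8: apply (+2,+4,-2) → x=7, y=-3, z=-11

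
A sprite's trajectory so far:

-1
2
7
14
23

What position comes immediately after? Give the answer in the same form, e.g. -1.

34

Successive displacements: +3, +5, +7, +9 — each changes by +2.
step 5: 23 + 11 → 34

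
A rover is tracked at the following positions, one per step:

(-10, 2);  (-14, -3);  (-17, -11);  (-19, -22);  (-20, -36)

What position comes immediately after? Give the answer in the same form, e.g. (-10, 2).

(-20, -53)

First differences are (-4, -5), (-3, -8), (-2, -11), (-1, -14); their common second difference is (+1, -3) (constant acceleration).
step 5: (-20, -36) + (+0, -17) → (-20, -53)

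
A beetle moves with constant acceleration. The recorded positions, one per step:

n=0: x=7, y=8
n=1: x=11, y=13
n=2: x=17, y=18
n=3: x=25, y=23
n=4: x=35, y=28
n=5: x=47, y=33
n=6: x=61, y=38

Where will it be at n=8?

x=95, y=48

Taking differences between consecutive positions: (+4, +5), (+6, +5), (+8, +5), (+10, +5), (+12, +5), (+14, +5). These grow by (+2, +0) each step.
step 7: x=61, y=38 + (+16, +5) → x=77, y=43
step 8: x=77, y=43 + (+18, +5) → x=95, y=48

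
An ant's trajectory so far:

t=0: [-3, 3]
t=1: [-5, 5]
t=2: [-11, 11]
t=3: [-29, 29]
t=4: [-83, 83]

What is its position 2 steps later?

[-731, 731]

Step-to-step displacements: [-2, +2], [-6, +6], [-18, +18], [-54, +54]; each is 3× the previous.
step 5: [-83, 83] + [-162, +162] → [-245, 245]
step 6: [-245, 245] + [-486, +486] → [-731, 731]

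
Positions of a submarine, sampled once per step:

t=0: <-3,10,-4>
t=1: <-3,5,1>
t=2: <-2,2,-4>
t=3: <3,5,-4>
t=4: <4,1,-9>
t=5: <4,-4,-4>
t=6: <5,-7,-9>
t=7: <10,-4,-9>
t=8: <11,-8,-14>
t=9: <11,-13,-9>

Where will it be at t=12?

Differencing gives <+0,-5,+5>, <+1,-3,-5>, <+5,+3,+0>, <+1,-4,-5>, <+0,-5,+5>, <+1,-3,-5>, <+5,+3,+0>, <+1,-4,-5>, <+0,-5,+5>. This is the pattern <+0,-5,+5>, <+1,-3,-5>, <+5,+3,+0>, <+1,-4,-5> repeated.
step 10: apply <+1,-3,-5> → <12,-16,-14>
step 11: apply <+5,+3,+0> → <17,-13,-14>
step 12: apply <+1,-4,-5> → <18,-17,-19>

<18,-17,-19>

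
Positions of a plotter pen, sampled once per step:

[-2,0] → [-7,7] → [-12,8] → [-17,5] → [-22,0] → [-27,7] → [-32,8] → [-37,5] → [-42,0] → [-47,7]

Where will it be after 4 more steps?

[-67,7]

The first coordinate changes by -5 each step, so at step 13 it is -2 + 13·(-5) = -67.
The second coordinate repeats the cycle [0, 7, 8, 5] with period 4; step 13 mod 4 = 1, giving 7.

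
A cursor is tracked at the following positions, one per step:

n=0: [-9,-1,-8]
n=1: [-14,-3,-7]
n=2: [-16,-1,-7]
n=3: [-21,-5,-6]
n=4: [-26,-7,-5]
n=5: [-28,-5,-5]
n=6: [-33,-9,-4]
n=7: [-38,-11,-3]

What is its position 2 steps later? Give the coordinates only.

[-45,-13,-2]

The moves between consecutive positions are [-5,-2,+1], [-2,+2,+0], [-5,-4,+1], [-5,-2,+1], [-2,+2,+0], [-5,-4,+1], [-5,-2,+1]; they repeat the 3-cycle [[-5,-2,+1], [-2,+2,+0], [-5,-4,+1]].
step 8: apply [-2,+2,+0] → [-40,-9,-3]
step 9: apply [-5,-4,+1] → [-45,-13,-2]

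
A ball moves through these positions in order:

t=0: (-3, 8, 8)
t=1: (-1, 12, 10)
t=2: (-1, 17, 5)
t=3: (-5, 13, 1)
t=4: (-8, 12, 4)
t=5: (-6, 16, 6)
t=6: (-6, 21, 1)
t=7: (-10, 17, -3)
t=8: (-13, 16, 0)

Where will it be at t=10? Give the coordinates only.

(-11, 25, -3)

Step-to-step displacements: (+2, +4, +2), (+0, +5, -5), (-4, -4, -4), (-3, -1, +3), (+2, +4, +2), (+0, +5, -5), (-4, -4, -4), (-3, -1, +3) — a repeating cycle of length 4.
step 9: apply (+2, +4, +2) → (-11, 20, 2)
step 10: apply (+0, +5, -5) → (-11, 25, -3)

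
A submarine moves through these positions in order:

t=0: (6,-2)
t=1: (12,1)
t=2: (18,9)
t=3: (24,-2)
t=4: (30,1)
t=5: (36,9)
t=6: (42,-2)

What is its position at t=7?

The first coordinate changes by +6 each step, so at step 7 it is 6 + 7·(6) = 48.
The second coordinate repeats the cycle [-2, 1, 9] with period 3; step 7 mod 3 = 1, giving 1.

(48,1)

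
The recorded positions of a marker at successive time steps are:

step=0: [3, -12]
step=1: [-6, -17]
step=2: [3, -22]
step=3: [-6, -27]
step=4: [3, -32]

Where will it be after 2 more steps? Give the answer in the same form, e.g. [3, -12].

The first coordinate repeats the cycle [3, -6] with period 2; step 6 mod 2 = 0, giving 3.
The second coordinate changes by -5 each step, so at step 6 it is -12 + 6·(-5) = -42.

[3, -42]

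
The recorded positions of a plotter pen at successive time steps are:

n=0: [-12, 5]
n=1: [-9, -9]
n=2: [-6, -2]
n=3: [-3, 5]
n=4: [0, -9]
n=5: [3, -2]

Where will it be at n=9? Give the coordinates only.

First: linear, +3 per step → 15 at step 9.
Second: cycles through 5, -9, -2 every 3 steps. Step 9 lands at position 0 of the cycle → 5.

[15, 5]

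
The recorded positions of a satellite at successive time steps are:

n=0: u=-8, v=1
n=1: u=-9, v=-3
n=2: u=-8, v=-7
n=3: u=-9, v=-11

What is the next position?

U: cycles through -8, -9 every 2 steps. Step 4 lands at position 0 of the cycle → -8.
V: linear, -4 per step → -15 at step 4.

u=-8, v=-15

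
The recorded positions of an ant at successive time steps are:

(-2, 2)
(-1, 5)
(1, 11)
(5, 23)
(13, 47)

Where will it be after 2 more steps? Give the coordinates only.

Consecutive displacements (+1, +3), (+2, +6), (+4, +12), (+8, +24) scale by a factor of 2 each step.
step 5: (13, 47) + (+16, +48) → (29, 95)
step 6: (29, 95) + (+32, +96) → (61, 191)

(61, 191)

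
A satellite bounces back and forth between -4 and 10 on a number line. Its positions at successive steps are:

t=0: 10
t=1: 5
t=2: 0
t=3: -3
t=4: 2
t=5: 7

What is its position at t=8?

-2

The value travels 5 per step and bounces off the walls at -4 and 10.
  step 6: 7 → 8
  step 7: 8 → 3
  step 8: 3 → -2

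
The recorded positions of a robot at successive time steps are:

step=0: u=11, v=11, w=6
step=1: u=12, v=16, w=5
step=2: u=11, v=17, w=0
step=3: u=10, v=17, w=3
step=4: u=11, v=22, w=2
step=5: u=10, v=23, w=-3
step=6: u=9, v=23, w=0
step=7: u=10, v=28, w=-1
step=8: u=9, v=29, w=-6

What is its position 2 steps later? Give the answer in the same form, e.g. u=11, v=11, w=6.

Step-to-step displacements: (+1,+5,-1), (-1,+1,-5), (-1,+0,+3), (+1,+5,-1), (-1,+1,-5), (-1,+0,+3), (+1,+5,-1), (-1,+1,-5) — a repeating cycle of length 3.
step 9: apply (-1,+0,+3) → u=8, v=29, w=-3
step 10: apply (+1,+5,-1) → u=9, v=34, w=-4

u=9, v=34, w=-4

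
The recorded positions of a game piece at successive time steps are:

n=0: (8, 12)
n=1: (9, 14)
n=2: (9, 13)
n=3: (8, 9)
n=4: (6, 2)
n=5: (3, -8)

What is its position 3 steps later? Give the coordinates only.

Successive displacements: (+1, +2), (+0, -1), (-1, -4), (-2, -7), (-3, -10) — each changes by (-1, -3).
step 6: (3, -8) + (-4, -13) → (-1, -21)
step 7: (-1, -21) + (-5, -16) → (-6, -37)
step 8: (-6, -37) + (-6, -19) → (-12, -56)

(-12, -56)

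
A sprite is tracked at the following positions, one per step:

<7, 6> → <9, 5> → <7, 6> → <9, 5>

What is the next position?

The jumps are <+2, -1>, <-2, +1>, <+2, -1> — a geometric progression with ratio -1.
step 4: <9, 5> + <-2, +1> → <7, 6>

<7, 6>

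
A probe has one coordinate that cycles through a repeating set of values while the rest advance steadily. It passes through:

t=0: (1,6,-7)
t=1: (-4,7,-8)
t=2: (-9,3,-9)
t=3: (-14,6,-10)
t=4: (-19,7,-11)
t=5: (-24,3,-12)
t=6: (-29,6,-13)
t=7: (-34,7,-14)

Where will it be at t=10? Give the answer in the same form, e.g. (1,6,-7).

(-49,7,-17)

The first coordinate changes by -5 each step, so at step 10 it is 1 + 10·(-5) = -49.
The second coordinate repeats the cycle [6, 7, 3] with period 3; step 10 mod 3 = 1, giving 7.
The third coordinate changes by -1 each step, so at step 10 it is -7 + 10·(-1) = -17.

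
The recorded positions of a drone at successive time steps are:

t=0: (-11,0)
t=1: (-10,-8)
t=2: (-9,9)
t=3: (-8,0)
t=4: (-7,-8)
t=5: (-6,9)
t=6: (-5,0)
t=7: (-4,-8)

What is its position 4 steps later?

(0,9)

The first coordinate changes by +1 each step, so at step 11 it is -11 + 11·(1) = 0.
The second coordinate repeats the cycle [0, -8, 9] with period 3; step 11 mod 3 = 2, giving 9.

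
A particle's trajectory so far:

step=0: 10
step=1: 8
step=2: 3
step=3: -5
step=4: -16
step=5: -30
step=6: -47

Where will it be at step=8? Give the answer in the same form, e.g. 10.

Taking differences between consecutive positions: -2, -5, -8, -11, -14, -17. These grow by -3 each step.
step 7: -47 − 20 → -67
step 8: -67 − 23 → -90

-90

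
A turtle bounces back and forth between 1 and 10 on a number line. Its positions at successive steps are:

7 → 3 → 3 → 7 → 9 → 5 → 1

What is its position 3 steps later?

7

The value reflects between 1 and 10, moving 4 per step.
  step 7: 1 → 5
  step 8: 5 → 9
  step 9: 9 → 7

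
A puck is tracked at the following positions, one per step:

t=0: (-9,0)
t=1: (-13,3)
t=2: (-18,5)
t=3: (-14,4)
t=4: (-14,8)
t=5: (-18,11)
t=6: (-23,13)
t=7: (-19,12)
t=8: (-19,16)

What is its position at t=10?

Step-to-step displacements: (-4,+3), (-5,+2), (+4,-1), (+0,+4), (-4,+3), (-5,+2), (+4,-1), (+0,+4) — a repeating cycle of length 4.
step 9: apply (-4,+3) → (-23,19)
step 10: apply (-5,+2) → (-28,21)

(-28,21)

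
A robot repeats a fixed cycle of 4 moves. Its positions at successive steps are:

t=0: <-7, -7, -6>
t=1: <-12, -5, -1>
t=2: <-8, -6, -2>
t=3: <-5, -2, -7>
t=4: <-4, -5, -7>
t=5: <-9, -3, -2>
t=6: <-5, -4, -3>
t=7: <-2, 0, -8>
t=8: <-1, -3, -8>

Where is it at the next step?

<-6, -1, -3>

Step-to-step displacements: <-5, +2, +5>, <+4, -1, -1>, <+3, +4, -5>, <+1, -3, +0>, <-5, +2, +5>, <+4, -1, -1>, <+3, +4, -5>, <+1, -3, +0> — a repeating cycle of length 4.
step 9: apply <-5, +2, +5> → <-6, -1, -3>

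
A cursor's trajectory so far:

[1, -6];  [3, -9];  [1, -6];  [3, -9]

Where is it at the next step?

[1, -6]

Step-to-step displacements: [+2, -3], [-2, +3], [+2, -3]; each is -1× the previous.
step 4: [3, -9] + [-2, +3] → [1, -6]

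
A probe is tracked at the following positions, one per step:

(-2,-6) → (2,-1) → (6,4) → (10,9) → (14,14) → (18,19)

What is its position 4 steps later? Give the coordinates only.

(34,39)

The position changes by (+4,+5) every step.
step 6: (18,19) + (+4,+5) → (22,24)
step 7: (22,24) + (+4,+5) → (26,29)
step 8: (26,29) + (+4,+5) → (30,34)
step 9: (30,34) + (+4,+5) → (34,39)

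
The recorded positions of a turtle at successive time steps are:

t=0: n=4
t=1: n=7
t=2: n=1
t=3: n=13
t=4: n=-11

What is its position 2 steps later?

n=-59

The jumps are +3, -6, +12, -24 — a geometric progression with ratio -2.
step 5: -11 + 48 → n=37
step 6: 37 − 96 → n=-59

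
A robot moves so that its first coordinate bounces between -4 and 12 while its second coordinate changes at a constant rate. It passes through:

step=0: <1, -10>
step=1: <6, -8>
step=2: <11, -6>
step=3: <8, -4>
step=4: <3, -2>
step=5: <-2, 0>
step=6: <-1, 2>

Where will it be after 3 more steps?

<10, 8>

The first coordinate travels 5 per step and bounces off the walls at -4 and 12.
  step 7: -1 → 4
  step 8: 4 → 9
  step 9: 9 → 10
The second coordinate changes by +2 each step: at step 9 it is 8.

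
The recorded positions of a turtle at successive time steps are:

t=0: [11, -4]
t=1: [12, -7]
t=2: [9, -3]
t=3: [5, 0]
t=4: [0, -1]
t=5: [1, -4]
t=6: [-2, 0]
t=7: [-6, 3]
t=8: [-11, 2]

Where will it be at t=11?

Step-to-step displacements: [+1, -3], [-3, +4], [-4, +3], [-5, -1], [+1, -3], [-3, +4], [-4, +3], [-5, -1] — a repeating cycle of length 4.
step 9: apply [+1, -3] → [-10, -1]
step 10: apply [-3, +4] → [-13, 3]
step 11: apply [-4, +3] → [-17, 6]

[-17, 6]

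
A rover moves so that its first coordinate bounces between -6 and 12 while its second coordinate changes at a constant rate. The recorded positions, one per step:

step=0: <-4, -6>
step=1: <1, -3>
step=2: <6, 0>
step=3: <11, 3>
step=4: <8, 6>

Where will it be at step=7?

The first coordinate reflects between -6 and 12, moving 5 per step.
  step 5: 8 → 3
  step 6: 3 → -2
  step 7: -2 → -5
The second coordinate changes by +3 each step: at step 7 it is 15.

<-5, 15>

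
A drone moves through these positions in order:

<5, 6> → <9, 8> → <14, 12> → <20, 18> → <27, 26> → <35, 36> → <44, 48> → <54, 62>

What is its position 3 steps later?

<90, 116>

First differences are <+4, +2>, <+5, +4>, <+6, +6>, <+7, +8>, <+8, +10>, <+9, +12>, <+10, +14>; their common second difference is <+1, +2> (constant acceleration).
step 8: <54, 62> + <+11, +16> → <65, 78>
step 9: <65, 78> + <+12, +18> → <77, 96>
step 10: <77, 96> + <+13, +20> → <90, 116>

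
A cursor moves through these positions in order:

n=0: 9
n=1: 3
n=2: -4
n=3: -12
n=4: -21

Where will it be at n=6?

-42

Successive displacements: -6, -7, -8, -9 — each changes by -1.
step 5: -21 − 10 → -31
step 6: -31 − 11 → -42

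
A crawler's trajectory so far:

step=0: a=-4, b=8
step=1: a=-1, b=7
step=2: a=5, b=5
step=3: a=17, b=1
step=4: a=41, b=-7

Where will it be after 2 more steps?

Step-to-step displacements: (+3,-1), (+6,-2), (+12,-4), (+24,-8); each is 2× the previous.
step 5: a=41, b=-7 + (+48,-16) → a=89, b=-23
step 6: a=89, b=-23 + (+96,-32) → a=185, b=-55

a=185, b=-55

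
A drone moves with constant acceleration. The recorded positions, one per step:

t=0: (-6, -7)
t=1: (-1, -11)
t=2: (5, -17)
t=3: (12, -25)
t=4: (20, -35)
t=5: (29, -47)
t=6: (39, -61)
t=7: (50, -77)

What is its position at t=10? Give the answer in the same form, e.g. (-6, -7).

(89, -137)

Successive displacements: (+5, -4), (+6, -6), (+7, -8), (+8, -10), (+9, -12), (+10, -14), (+11, -16) — each changes by (+1, -2).
step 8: (50, -77) + (+12, -18) → (62, -95)
step 9: (62, -95) + (+13, -20) → (75, -115)
step 10: (75, -115) + (+14, -22) → (89, -137)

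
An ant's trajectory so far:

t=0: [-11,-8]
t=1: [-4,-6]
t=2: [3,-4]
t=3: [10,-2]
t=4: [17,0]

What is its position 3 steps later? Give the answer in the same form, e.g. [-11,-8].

[38,6]

The position changes by [+7,+2] every step.
step 5: [17,0] + [+7,+2] → [24,2]
step 6: [24,2] + [+7,+2] → [31,4]
step 7: [31,4] + [+7,+2] → [38,6]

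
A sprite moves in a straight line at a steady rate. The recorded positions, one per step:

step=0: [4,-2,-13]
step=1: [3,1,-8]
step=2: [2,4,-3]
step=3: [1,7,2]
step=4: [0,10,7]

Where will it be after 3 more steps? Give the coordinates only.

[-3,19,22]

Constant displacement of [-1,+3,+5] per step.
step 5: [0,10,7] + [-1,+3,+5] → [-1,13,12]
step 6: [-1,13,12] + [-1,+3,+5] → [-2,16,17]
step 7: [-2,16,17] + [-1,+3,+5] → [-3,19,22]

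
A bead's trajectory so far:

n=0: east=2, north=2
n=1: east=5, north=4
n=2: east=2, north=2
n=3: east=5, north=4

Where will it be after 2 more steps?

Step-to-step displacements: (+3,+2), (-3,-2), (+3,+2); each is -1× the previous.
step 4: east=5, north=4 + (-3,-2) → east=2, north=2
step 5: east=2, north=2 + (+3,+2) → east=5, north=4

east=5, north=4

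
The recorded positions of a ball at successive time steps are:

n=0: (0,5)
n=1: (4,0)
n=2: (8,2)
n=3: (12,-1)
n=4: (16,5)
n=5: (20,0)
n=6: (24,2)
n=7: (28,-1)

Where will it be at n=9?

(36,0)

First: linear, +4 per step → 36 at step 9.
Second: cycles through 5, 0, 2, -1 every 4 steps. Step 9 lands at position 1 of the cycle → 0.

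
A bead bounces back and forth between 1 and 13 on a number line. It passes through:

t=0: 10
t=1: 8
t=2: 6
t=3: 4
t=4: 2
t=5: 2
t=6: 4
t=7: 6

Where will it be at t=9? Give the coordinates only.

The value reflects between 1 and 13, moving 2 per step.
  step 8: 6 → 8
  step 9: 8 → 10

10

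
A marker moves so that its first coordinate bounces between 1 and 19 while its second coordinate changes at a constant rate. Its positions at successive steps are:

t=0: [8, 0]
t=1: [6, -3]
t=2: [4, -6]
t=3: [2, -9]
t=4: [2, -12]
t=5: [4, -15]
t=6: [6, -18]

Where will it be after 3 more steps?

The first coordinate reflects between 1 and 19, moving 2 per step.
  step 7: 6 → 8
  step 8: 8 → 10
  step 9: 10 → 12
The second coordinate changes by -3 each step: at step 9 it is -27.

[12, -27]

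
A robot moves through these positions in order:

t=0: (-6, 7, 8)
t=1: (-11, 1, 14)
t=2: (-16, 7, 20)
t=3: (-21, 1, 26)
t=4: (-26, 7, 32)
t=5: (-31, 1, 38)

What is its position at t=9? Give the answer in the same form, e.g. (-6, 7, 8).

First: linear, -5 per step → -51 at step 9.
Second: cycles through 7, 1 every 2 steps. Step 9 lands at position 1 of the cycle → 1.
Third: linear, +6 per step → 62 at step 9.

(-51, 1, 62)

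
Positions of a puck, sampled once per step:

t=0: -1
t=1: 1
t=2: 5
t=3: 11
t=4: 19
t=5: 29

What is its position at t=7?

55

First differences are +2, +4, +6, +8, +10; their common second difference is +2 (constant acceleration).
step 6: 29 + 12 → 41
step 7: 41 + 14 → 55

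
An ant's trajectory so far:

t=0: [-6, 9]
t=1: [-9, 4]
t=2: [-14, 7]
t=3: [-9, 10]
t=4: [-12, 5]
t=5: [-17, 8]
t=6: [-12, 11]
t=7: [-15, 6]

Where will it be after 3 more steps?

[-18, 7]

The moves between consecutive positions are [-3, -5], [-5, +3], [+5, +3], [-3, -5], [-5, +3], [+5, +3], [-3, -5]; they repeat the 3-cycle [[-3, -5], [-5, +3], [+5, +3]].
step 8: apply [-5, +3] → [-20, 9]
step 9: apply [+5, +3] → [-15, 12]
step 10: apply [-3, -5] → [-18, 7]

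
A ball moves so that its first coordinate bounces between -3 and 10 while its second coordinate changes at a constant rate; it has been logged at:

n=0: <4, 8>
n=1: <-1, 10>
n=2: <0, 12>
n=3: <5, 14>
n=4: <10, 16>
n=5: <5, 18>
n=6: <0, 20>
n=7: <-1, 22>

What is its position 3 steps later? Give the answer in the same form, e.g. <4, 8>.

The first coordinate travels 5 per step and bounces off the walls at -3 and 10.
  step 8: -1 → 4
  step 9: 4 → 9
  step 10: 9 → 6
The second coordinate changes by +2 each step: at step 10 it is 28.

<6, 28>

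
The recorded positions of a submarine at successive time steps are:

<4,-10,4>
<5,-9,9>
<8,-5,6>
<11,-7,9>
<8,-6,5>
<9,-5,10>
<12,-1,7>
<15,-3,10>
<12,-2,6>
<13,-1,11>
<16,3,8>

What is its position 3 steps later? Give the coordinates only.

<17,3,12>

Differencing gives <+1,+1,+5>, <+3,+4,-3>, <+3,-2,+3>, <-3,+1,-4>, <+1,+1,+5>, <+3,+4,-3>, <+3,-2,+3>, <-3,+1,-4>, <+1,+1,+5>, <+3,+4,-3>. This is the pattern <+1,+1,+5>, <+3,+4,-3>, <+3,-2,+3>, <-3,+1,-4> repeated.
step 11: apply <+3,-2,+3> → <19,1,11>
step 12: apply <-3,+1,-4> → <16,2,7>
step 13: apply <+1,+1,+5> → <17,3,12>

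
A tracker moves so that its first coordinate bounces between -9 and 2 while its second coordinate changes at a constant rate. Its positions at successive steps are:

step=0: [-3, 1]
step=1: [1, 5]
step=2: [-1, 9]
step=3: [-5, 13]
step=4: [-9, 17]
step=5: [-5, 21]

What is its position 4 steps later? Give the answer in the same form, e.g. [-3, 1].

The first coordinate reflects between -9 and 2, moving 4 per step.
  step 6: -5 → -1
  step 7: -1 → 1
  step 8: 1 → -3
  step 9: -3 → -7
The second coordinate changes by +4 each step: at step 9 it is 37.

[-7, 37]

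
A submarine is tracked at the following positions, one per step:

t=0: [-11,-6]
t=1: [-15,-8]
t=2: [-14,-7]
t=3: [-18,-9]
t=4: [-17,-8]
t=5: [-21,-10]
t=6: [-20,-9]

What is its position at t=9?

[-27,-12]

The moves between consecutive positions are [-4,-2], [+1,+1], [-4,-2], [+1,+1], [-4,-2], [+1,+1]; they repeat the 2-cycle [[-4,-2], [+1,+1]].
step 7: apply [-4,-2] → [-24,-11]
step 8: apply [+1,+1] → [-23,-10]
step 9: apply [-4,-2] → [-27,-12]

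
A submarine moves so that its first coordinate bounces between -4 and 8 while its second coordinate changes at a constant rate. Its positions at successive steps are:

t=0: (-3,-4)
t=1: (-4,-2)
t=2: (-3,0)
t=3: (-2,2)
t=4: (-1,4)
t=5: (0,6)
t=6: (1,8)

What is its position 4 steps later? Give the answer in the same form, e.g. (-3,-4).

The first coordinate travels 1 per step and bounces off the walls at -4 and 8.
  step 7: 1 → 2
  step 8: 2 → 3
  step 9: 3 → 4
  step 10: 4 → 5
The second coordinate changes by +2 each step: at step 10 it is 16.

(5,16)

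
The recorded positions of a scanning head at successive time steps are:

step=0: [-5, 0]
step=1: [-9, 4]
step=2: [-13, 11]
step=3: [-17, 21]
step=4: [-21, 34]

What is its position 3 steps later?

[-33, 91]

First differences are [-4, +4], [-4, +7], [-4, +10], [-4, +13]; their common second difference is [+0, +3] (constant acceleration).
step 5: [-21, 34] + [-4, +16] → [-25, 50]
step 6: [-25, 50] + [-4, +19] → [-29, 69]
step 7: [-29, 69] + [-4, +22] → [-33, 91]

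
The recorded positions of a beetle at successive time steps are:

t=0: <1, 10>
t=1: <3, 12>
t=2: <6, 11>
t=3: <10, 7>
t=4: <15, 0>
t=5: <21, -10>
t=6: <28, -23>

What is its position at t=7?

Taking differences between consecutive positions: <+2, +2>, <+3, -1>, <+4, -4>, <+5, -7>, <+6, -10>, <+7, -13>. These grow by <+1, -3> each step.
step 7: <28, -23> + <+8, -16> → <36, -39>

<36, -39>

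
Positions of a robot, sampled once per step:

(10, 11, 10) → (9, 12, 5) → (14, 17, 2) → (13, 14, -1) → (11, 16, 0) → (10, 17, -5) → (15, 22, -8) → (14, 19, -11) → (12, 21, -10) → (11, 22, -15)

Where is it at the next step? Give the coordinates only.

(16, 27, -18)

The moves between consecutive positions are (-1, +1, -5), (+5, +5, -3), (-1, -3, -3), (-2, +2, +1), (-1, +1, -5), (+5, +5, -3), (-1, -3, -3), (-2, +2, +1), (-1, +1, -5); they repeat the 4-cycle [(-1, +1, -5), (+5, +5, -3), (-1, -3, -3), (-2, +2, +1)].
step 10: apply (+5, +5, -3) → (16, 27, -18)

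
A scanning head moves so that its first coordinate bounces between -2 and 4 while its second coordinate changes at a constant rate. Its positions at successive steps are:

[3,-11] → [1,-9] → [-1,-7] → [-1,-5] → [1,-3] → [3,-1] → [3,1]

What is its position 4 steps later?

The first coordinate reflects between -2 and 4, moving 2 per step.
  step 7: 3 → 1
  step 8: 1 → -1
  step 9: -1 → -1
  step 10: -1 → 1
The second coordinate changes by +2 each step: at step 10 it is 9.

[1,9]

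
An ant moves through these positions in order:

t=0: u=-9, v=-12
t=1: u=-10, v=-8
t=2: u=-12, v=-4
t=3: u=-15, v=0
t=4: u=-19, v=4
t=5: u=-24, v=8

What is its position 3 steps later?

u=-45, v=20

First differences are (-1,+4), (-2,+4), (-3,+4), (-4,+4), (-5,+4); their common second difference is (-1,+0) (constant acceleration).
step 6: u=-24, v=8 + (-6,+4) → u=-30, v=12
step 7: u=-30, v=12 + (-7,+4) → u=-37, v=16
step 8: u=-37, v=16 + (-8,+4) → u=-45, v=20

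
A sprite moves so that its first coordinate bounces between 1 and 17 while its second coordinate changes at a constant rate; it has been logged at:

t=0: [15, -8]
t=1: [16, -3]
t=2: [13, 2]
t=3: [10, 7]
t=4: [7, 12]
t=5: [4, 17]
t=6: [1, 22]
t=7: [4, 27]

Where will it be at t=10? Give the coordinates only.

[13, 42]

The first coordinate reflects between 1 and 17, moving 3 per step.
  step 8: 4 → 7
  step 9: 7 → 10
  step 10: 10 → 13
The second coordinate changes by +5 each step: at step 10 it is 42.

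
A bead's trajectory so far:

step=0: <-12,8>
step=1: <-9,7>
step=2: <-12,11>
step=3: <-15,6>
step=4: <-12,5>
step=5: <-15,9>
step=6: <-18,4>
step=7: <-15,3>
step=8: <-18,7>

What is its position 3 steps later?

<-21,5>

Differencing gives <+3,-1>, <-3,+4>, <-3,-5>, <+3,-1>, <-3,+4>, <-3,-5>, <+3,-1>, <-3,+4>. This is the pattern <+3,-1>, <-3,+4>, <-3,-5> repeated.
step 9: apply <-3,-5> → <-21,2>
step 10: apply <+3,-1> → <-18,1>
step 11: apply <-3,+4> → <-21,5>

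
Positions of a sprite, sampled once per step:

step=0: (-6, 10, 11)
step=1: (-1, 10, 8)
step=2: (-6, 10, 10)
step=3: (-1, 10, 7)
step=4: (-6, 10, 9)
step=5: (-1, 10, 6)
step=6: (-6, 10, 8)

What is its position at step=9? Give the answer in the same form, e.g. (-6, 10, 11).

(-1, 10, 4)

Step-to-step displacements: (+5, +0, -3), (-5, +0, +2), (+5, +0, -3), (-5, +0, +2), (+5, +0, -3), (-5, +0, +2) — a repeating cycle of length 2.
step 7: apply (+5, +0, -3) → (-1, 10, 5)
step 8: apply (-5, +0, +2) → (-6, 10, 7)
step 9: apply (+5, +0, -3) → (-1, 10, 4)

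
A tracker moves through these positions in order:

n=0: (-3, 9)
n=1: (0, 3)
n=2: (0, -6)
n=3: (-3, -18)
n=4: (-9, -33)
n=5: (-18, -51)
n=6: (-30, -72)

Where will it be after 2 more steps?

First differences are (+3, -6), (+0, -9), (-3, -12), (-6, -15), (-9, -18), (-12, -21); their common second difference is (-3, -3) (constant acceleration).
step 7: (-30, -72) + (-15, -24) → (-45, -96)
step 8: (-45, -96) + (-18, -27) → (-63, -123)

(-63, -123)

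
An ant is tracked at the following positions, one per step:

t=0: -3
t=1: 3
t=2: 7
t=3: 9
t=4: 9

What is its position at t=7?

Taking differences between consecutive positions: +6, +4, +2, +0. These grow by -2 each step.
step 5: 9 − 2 → 7
step 6: 7 − 4 → 3
step 7: 3 − 6 → -3

-3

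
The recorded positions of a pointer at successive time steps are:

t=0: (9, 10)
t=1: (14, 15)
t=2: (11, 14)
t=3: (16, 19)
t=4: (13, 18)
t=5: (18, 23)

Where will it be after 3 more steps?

The moves between consecutive positions are (+5, +5), (-3, -1), (+5, +5), (-3, -1), (+5, +5); they repeat the 2-cycle [(+5, +5), (-3, -1)].
step 6: apply (-3, -1) → (15, 22)
step 7: apply (+5, +5) → (20, 27)
step 8: apply (-3, -1) → (17, 26)

(17, 26)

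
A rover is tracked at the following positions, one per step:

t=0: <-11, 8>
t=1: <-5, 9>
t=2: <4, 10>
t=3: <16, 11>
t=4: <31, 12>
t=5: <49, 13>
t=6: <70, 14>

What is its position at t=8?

First differences are <+6, +1>, <+9, +1>, <+12, +1>, <+15, +1>, <+18, +1>, <+21, +1>; their common second difference is <+3, +0> (constant acceleration).
step 7: <70, 14> + <+24, +1> → <94, 15>
step 8: <94, 15> + <+27, +1> → <121, 16>

<121, 16>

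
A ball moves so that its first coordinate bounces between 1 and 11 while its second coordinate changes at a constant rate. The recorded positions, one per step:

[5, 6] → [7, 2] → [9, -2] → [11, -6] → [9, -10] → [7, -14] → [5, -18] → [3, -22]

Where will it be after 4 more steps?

[7, -38]

The first coordinate reflects between 1 and 11, moving 2 per step.
  step 8: 3 → 1
  step 9: 1 → 3
  step 10: 3 → 5
  step 11: 5 → 7
The second coordinate changes by -4 each step: at step 11 it is -38.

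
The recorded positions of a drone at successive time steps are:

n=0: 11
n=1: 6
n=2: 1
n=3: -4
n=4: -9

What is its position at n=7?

-24

Each step adds -5 to the position.
step 5: -9 − 5 → -14
step 6: -14 − 5 → -19
step 7: -19 − 5 → -24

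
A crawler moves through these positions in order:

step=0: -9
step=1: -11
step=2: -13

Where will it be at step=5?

-19

Constant displacement of -2 per step.
step 3: -13 − 2 → -15
step 4: -15 − 2 → -17
step 5: -17 − 2 → -19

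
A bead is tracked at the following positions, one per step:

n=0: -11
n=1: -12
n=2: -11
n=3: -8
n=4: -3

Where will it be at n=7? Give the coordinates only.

Successive displacements: -1, +1, +3, +5 — each changes by +2.
step 5: -3 + 7 → 4
step 6: 4 + 9 → 13
step 7: 13 + 11 → 24

24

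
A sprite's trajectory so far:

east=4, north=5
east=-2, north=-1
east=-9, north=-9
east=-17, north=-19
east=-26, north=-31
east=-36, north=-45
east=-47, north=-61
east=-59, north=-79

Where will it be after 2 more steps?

Taking differences between consecutive positions: (-6, -6), (-7, -8), (-8, -10), (-9, -12), (-10, -14), (-11, -16), (-12, -18). These grow by (-1, -2) each step.
step 8: east=-59, north=-79 + (-13, -20) → east=-72, north=-99
step 9: east=-72, north=-99 + (-14, -22) → east=-86, north=-121

east=-86, north=-121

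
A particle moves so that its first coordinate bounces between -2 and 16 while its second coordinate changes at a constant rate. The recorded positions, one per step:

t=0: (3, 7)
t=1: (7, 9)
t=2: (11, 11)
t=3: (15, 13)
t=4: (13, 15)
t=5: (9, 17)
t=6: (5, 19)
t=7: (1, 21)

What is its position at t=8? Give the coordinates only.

The first coordinate travels 4 per step and bounces off the walls at -2 and 16.
  step 8: 1 → -1
The second coordinate changes by +2 each step: at step 8 it is 23.

(-1, 23)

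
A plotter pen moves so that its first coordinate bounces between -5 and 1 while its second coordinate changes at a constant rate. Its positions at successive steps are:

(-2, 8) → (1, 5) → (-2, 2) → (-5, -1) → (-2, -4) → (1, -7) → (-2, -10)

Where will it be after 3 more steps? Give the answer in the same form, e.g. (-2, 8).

(1, -19)

The first coordinate reflects between -5 and 1, moving 3 per step.
  step 7: -2 → -5
  step 8: -5 → -2
  step 9: -2 → 1
The second coordinate changes by -3 each step: at step 9 it is -19.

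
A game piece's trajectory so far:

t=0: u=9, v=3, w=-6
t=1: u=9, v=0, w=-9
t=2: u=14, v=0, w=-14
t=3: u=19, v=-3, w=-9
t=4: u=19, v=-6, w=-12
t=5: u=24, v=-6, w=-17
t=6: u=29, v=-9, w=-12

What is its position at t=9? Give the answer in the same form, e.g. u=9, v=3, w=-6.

u=39, v=-15, w=-15

The moves between consecutive positions are (+0,-3,-3), (+5,+0,-5), (+5,-3,+5), (+0,-3,-3), (+5,+0,-5), (+5,-3,+5); they repeat the 3-cycle [(+0,-3,-3), (+5,+0,-5), (+5,-3,+5)].
step 7: apply (+0,-3,-3) → u=29, v=-12, w=-15
step 8: apply (+5,+0,-5) → u=34, v=-12, w=-20
step 9: apply (+5,-3,+5) → u=39, v=-15, w=-15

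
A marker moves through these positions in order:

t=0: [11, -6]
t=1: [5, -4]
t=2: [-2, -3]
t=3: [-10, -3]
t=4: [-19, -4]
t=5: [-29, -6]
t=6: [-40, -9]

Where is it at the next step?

First differences are [-6, +2], [-7, +1], [-8, +0], [-9, -1], [-10, -2], [-11, -3]; their common second difference is [-1, -1] (constant acceleration).
step 7: [-40, -9] + [-12, -4] → [-52, -13]

[-52, -13]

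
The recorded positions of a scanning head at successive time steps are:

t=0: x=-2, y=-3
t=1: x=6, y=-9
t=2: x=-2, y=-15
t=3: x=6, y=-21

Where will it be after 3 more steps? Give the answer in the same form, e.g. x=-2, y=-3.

x=-2, y=-39

The x coordinate repeats the cycle [-2, 6] with period 2; step 6 mod 2 = 0, giving -2.
The y coordinate changes by -6 each step, so at step 6 it is -3 + 6·(-6) = -39.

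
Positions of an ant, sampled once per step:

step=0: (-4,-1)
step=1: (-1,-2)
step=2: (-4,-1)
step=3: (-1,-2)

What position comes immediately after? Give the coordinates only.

Step-to-step displacements: (+3,-1), (-3,+1), (+3,-1); each is -1× the previous.
step 4: (-1,-2) + (-3,+1) → (-4,-1)

(-4,-1)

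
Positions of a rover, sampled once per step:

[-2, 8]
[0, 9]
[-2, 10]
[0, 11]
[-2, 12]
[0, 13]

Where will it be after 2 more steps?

First: cycles through -2, 0 every 2 steps. Step 7 lands at position 1 of the cycle → 0.
Second: linear, +1 per step → 15 at step 7.

[0, 15]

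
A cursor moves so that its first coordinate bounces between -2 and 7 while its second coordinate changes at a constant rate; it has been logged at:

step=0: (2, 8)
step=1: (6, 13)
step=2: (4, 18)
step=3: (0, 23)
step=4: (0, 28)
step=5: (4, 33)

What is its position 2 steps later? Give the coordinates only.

(2, 43)

The first coordinate reflects between -2 and 7, moving 4 per step.
  step 6: 4 → 6
  step 7: 6 → 2
The second coordinate changes by +5 each step: at step 7 it is 43.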